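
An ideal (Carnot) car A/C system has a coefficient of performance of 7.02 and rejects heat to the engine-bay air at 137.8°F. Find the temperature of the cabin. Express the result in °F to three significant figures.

63.3 °F

For a Carnot refrigerator COP_R = T_C/(T_H − T_C), so T_C = COP·T_H/(1 + COP).
With T_H = 331.93 K, T_C = 7.02 × 331.93/8.020 = 290.54 K.
Converting, 290.54 K = 63.30°F.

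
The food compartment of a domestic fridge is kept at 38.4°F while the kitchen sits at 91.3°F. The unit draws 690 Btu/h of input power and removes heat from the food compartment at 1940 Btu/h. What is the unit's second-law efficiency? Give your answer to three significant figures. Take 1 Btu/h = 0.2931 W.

0.299

COP_actual = Q̇_C/Ẇ = 1940/690.0 = 2.812.
In absolute terms T_C = 276.71 K and T_H = 306.09 K, so ΔT = 29.39 K.
COP_Carnot = T_C/ΔT = 276.71/29.39 = 9.415.
η_II = COP_actual/COP_Carnot = 2.812/9.415 = 0.2986.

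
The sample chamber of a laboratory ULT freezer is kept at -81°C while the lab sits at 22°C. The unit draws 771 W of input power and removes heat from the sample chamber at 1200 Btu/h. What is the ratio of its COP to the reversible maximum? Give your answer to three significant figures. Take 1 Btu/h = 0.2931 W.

Converting, Q̇_C = 1200 Btu/h = 351.7 W, so COP_actual = Q̇_C/Ẇ = 351.7/771.0 = 0.4562.
In absolute terms T_C = 192.15 K and T_H = 295.15 K, so ΔT = 103.0 K.
COP_Carnot = T_C/ΔT = 192.15/103.0 = 1.866.
η_II = COP_actual/COP_Carnot = 0.4562/1.866 = 0.2445.

0.245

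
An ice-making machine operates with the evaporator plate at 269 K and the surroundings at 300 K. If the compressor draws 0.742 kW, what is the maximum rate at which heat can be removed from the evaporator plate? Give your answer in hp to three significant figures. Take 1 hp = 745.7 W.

The reservoir spacing is ΔT = 300 − 269 = 31.00 K.
COP_Carnot = T_C/ΔT = 269.00/31.00 = 8.677.
Q̇_max = COP_Carnot × Ẇ = 8.677 × 0.7420 kW = 6.439 kW = 8.634 hp.

8.63 hp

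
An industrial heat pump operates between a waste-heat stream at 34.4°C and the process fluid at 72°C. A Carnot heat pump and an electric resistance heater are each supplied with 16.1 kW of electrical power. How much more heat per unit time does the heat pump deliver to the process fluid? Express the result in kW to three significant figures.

132 kW

In absolute terms T_C = 307.55 K and T_H = 345.15 K, so ΔT = 37.60 K.
COP_Carnot = T_H/ΔT = 345.15/37.60 = 9.180.
The heat pump delivers Q̇_H = COP × Ẇ = 147.8 kW; the resistance heater delivers Ẇ = 16.10 kW.
Extra = (COP − 1)·Ẇ = 131.7 kW.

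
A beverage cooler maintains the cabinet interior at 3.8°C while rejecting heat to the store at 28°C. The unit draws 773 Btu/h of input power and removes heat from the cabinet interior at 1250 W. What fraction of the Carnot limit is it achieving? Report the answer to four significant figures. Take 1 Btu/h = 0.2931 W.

Converting, Q̇_C = 1250 W = 4265 Btu/h, so COP_actual = Q̇_C/Ẇ = 4265/773.0 = 5.517.
In absolute terms T_C = 276.95 K and T_H = 301.15 K, so ΔT = 24.20 K.
COP_Carnot = T_C/ΔT = 276.95/24.20 = 11.44.
η_II = COP_actual/COP_Carnot = 5.517/11.44 = 0.4821.

0.4821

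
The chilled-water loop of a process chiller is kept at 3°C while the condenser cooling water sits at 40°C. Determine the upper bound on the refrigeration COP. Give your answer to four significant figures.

In absolute terms T_C = 276.15 K and T_H = 313.15 K, so ΔT = 37.00 K.
For a reversible cycle, COP_Carnot = T_C/ΔT = 276.15/37.00 = 7.464.

7.464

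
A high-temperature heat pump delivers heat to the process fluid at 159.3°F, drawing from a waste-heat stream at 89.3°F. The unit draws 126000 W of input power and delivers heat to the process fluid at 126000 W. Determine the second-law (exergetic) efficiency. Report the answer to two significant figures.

COP_actual = Q̇_H/Ẇ = 126000/126000 = 1.000.
In absolute terms T_C = 304.98 K and T_H = 343.87 K, so ΔT = 38.89 K.
COP_Carnot = T_H/ΔT = 343.87/38.89 = 8.842.
η_II = COP_actual/COP_Carnot = 1.000/8.842 = 0.1131.

0.11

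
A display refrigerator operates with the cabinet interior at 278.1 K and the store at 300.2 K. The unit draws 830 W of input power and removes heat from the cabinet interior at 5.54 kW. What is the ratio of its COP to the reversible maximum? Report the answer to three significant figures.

0.530

Converting, Q̇_C = 5.540 kW = 5540 W, so COP_actual = Q̇_C/Ẇ = 5540/830.0 = 6.675.
The reservoir spacing is ΔT = 300.2 − 278.1 = 22.10 K.
COP_Carnot = T_C/ΔT = 278.10/22.10 = 12.58.
η_II = COP_actual/COP_Carnot = 6.675/12.58 = 0.5304.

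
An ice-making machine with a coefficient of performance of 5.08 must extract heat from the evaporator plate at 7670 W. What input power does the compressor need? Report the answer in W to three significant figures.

1510 W

Ẇ = Q̇_C/COP = 7670/5.08 = 1510 W.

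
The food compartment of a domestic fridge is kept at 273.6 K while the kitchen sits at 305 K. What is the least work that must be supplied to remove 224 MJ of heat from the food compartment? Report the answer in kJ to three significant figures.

25700 kJ

The reservoir spacing is ΔT = 305 − 273.6 = 31.40 K.
The reversible limit is COP_R = T_C/ΔT = 8.713, so W_min = Q_C/COP = Q_C·ΔT/T_C.
W_min = 224.0 × 31.40/273.60 = 25.71 MJ = 25710 kJ.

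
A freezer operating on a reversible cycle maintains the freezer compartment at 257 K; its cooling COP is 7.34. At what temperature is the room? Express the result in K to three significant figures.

COP_R = T_C/(T_H − T_C) gives T_H − T_C = T_C/COP.
With T_C = 257.00 K, T_H = 257.00 × (1 + 1/7.34) = 292.01 K.

292 K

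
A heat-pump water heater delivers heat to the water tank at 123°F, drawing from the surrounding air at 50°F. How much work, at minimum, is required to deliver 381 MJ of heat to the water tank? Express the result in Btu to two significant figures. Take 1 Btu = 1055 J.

In absolute terms T_C = 283.15 K and T_H = 323.71 K, so ΔT = 40.56 K.
The reversible limit is COP_HP = T_H/ΔT = 7.982, so W_min = Q_H/COP = Q_H·ΔT/T_H.
W_min = 381.0 × 40.56/323.71 = 47.73 MJ = 45250 Btu.

45000 Btu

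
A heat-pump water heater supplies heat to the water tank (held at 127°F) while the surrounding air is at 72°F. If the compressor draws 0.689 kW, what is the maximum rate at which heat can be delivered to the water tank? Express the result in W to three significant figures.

7350 W

In absolute terms T_C = 295.37 K and T_H = 325.93 K, so ΔT = 30.56 K.
COP_Carnot = T_H/ΔT = 325.93/30.56 = 10.67.
Q̇_max = COP_Carnot × Ẇ = 10.67 × 0.6890 kW = 7.349 kW = 7349 W.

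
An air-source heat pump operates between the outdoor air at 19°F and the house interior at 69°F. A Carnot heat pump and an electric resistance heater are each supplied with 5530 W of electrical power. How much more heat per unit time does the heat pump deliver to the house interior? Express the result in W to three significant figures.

In absolute terms T_C = 265.93 K and T_H = 293.71 K, so ΔT = 27.78 K.
COP_Carnot = T_H/ΔT = 293.71/27.78 = 10.57.
The heat pump delivers Q̇_H = COP × Ẇ = 58470 W; the resistance heater delivers Ẇ = 5530 W.
Extra = (COP − 1)·Ẇ = 52940 W.

52900 W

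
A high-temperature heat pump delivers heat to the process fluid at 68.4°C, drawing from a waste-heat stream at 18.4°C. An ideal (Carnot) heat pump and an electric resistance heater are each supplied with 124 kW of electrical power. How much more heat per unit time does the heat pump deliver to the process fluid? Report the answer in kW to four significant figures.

723.0 kW

In absolute terms T_C = 291.55 K and T_H = 341.55 K, so ΔT = 50.00 K.
COP_Carnot = T_H/ΔT = 341.55/50.00 = 6.831.
The heat pump delivers Q̇_H = COP × Ẇ = 847.0 kW; the resistance heater delivers Ẇ = 124.0 kW.
Extra = (COP − 1)·Ẇ = 723.0 kW.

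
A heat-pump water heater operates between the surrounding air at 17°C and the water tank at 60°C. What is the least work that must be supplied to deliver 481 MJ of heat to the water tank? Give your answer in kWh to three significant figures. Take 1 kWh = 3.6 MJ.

In absolute terms T_C = 290.15 K and T_H = 333.15 K, so ΔT = 43.00 K.
The reversible limit is COP_HP = T_H/ΔT = 7.748, so W_min = Q_H/COP = Q_H·ΔT/T_H.
W_min = 481.0 × 43.00/333.15 = 62.08 MJ = 17.25 kWh.

17.2 kWh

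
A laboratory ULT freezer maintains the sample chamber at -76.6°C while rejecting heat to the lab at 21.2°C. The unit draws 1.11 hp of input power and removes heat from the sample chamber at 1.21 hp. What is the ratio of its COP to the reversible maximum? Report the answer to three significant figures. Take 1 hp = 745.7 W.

0.542

COP_actual = Q̇_C/Ẇ = 1.210/1.110 = 1.090.
In absolute terms T_C = 196.55 K and T_H = 294.35 K, so ΔT = 97.80 K.
COP_Carnot = T_C/ΔT = 196.55/97.80 = 2.010.
η_II = COP_actual/COP_Carnot = 1.090/2.010 = 0.5424.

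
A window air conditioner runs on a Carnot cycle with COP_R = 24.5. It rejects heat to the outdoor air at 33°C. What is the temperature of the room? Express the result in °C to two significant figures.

For a Carnot refrigerator COP_R = T_C/(T_H − T_C), so T_C = COP·T_H/(1 + COP).
With T_H = 306.15 K, T_C = 24.5 × 306.15/25.50 = 294.14 K.
Converting, 294.14 K = 20.99°C.

21 °C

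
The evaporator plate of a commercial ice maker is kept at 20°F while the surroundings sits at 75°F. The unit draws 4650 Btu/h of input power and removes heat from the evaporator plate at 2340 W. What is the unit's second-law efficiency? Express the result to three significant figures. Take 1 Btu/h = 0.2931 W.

Converting, Q̇_C = 2340 W = 7984 Btu/h, so COP_actual = Q̇_C/Ẇ = 7984/4650 = 1.717.
In absolute terms T_C = 266.48 K and T_H = 297.04 K, so ΔT = 30.56 K.
COP_Carnot = T_C/ΔT = 266.48/30.56 = 8.721.
η_II = COP_actual/COP_Carnot = 1.717/8.721 = 0.1969.

0.197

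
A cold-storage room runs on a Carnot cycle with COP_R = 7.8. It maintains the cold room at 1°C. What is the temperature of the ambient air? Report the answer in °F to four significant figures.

COP_R = T_C/(T_H − T_C) gives T_H − T_C = T_C/COP.
With T_C = 274.15 K, T_H = 274.15 × (1 + 1/7.8) = 309.30 K.
Converting, 309.30 K = 97.07°F.

97.07 °F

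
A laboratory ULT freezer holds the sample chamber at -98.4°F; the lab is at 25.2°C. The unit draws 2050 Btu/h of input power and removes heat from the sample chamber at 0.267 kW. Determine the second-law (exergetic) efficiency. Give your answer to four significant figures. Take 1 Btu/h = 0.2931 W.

0.2162

Converting, Q̇_C = 0.2670 kW = 911.0 Btu/h, so COP_actual = Q̇_C/Ẇ = 911.0/2050 = 0.4444.
In absolute terms T_C = 200.71 K and T_H = 298.35 K, so ΔT = 97.64 K.
COP_Carnot = T_C/ΔT = 200.71/97.64 = 2.055.
η_II = COP_actual/COP_Carnot = 0.4444/2.055 = 0.2162.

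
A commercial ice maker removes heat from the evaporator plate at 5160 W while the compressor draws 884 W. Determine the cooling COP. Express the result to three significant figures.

The first law gives Q̇_H = Q̇_C + Ẇ, so the three rates are Q̇_C = 5160, Q̇_H = 6044, Ẇ = 884.0 W.
COP_R = Q̇_C/Ẇ = 5160/884.0 = 5.837.

5.84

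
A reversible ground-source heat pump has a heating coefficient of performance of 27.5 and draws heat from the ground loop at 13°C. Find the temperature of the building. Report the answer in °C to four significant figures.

COP_HP = T_H/(T_H − T_C) rearranges to T_H = COP·T_C/(COP − 1).
With T_C = 286.15 K, T_H = 27.5 × 286.15/26.50 = 296.95 K.
Converting, 296.95 K = 23.80°C.

23.80 °C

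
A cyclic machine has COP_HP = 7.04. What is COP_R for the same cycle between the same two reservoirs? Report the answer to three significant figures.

Since Q_H = Q_C + W for any cycle, COP_R = Q_C/W = Q_H/W − 1.
COP_R = 7.04 − 1 = 6.04.

6.04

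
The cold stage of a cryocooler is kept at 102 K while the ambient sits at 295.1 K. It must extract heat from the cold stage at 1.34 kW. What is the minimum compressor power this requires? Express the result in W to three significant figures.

The reservoir spacing is ΔT = 295.1 − 102 = 193.1 K.
COP_Carnot = T_C/ΔT = 102.00/193.1 = 0.5282.
Ẇ_min = Q̇/COP_Carnot = 1.340/0.5282 = 2.537 kW = 2537 W.

2540 W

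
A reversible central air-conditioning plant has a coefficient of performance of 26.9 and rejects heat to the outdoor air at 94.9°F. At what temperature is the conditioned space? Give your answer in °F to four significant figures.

75.02 °F

For a Carnot refrigerator COP_R = T_C/(T_H − T_C), so T_C = COP·T_H/(1 + COP).
With T_H = 308.09 K, T_C = 26.9 × 308.09/27.90 = 297.05 K.
Converting, 297.05 K = 75.02°F.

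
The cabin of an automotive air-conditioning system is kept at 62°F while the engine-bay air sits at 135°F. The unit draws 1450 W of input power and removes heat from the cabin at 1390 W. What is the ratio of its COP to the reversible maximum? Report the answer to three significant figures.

COP_actual = Q̇_C/Ẇ = 1390/1450 = 0.9586.
In absolute terms T_C = 289.82 K and T_H = 330.37 K, so ΔT = 40.56 K.
COP_Carnot = T_C/ΔT = 289.82/40.56 = 7.146.
η_II = COP_actual/COP_Carnot = 0.9586/7.146 = 0.1341.

0.134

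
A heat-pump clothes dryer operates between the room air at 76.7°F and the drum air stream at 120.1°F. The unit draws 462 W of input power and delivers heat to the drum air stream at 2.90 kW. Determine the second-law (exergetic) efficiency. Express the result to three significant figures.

0.470

Converting, Q̇_H = 2.900 kW = 2900 W, so COP_actual = Q̇_H/Ẇ = 2900/462.0 = 6.277.
In absolute terms T_C = 297.98 K and T_H = 322.09 K, so ΔT = 24.11 K.
COP_Carnot = T_H/ΔT = 322.09/24.11 = 13.36.
η_II = COP_actual/COP_Carnot = 6.277/13.36 = 0.4699.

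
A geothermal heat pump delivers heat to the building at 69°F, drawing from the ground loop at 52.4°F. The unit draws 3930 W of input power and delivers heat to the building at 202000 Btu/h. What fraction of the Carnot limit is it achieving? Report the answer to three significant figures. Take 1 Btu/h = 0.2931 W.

Converting, Q̇_H = 202000 Btu/h = 59210 W, so COP_actual = Q̇_H/Ẇ = 59210/3930 = 15.07.
In absolute terms T_C = 284.48 K and T_H = 293.71 K, so ΔT = 9.222 K.
COP_Carnot = T_H/ΔT = 293.71/9.222 = 31.85.
η_II = COP_actual/COP_Carnot = 15.07/31.85 = 0.4730.

0.473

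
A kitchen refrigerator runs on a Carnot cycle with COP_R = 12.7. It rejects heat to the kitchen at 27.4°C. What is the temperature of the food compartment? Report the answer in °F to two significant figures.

For a Carnot refrigerator COP_R = T_C/(T_H − T_C), so T_C = COP·T_H/(1 + COP).
With T_H = 300.55 K, T_C = 12.7 × 300.55/13.70 = 278.61 K.
Converting, 278.61 K = 41.83°F.

42 °F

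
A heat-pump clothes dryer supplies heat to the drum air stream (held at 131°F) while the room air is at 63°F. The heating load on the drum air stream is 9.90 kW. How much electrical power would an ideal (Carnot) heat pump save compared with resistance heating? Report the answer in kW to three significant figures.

8.76 kW

In absolute terms T_C = 290.37 K and T_H = 328.15 K, so ΔT = 37.78 K.
COP_Carnot = T_H/ΔT = 328.15/37.78 = 8.686.
Resistance heating needs Ẇ_res = Q̇_H = 9.900 kW; the reversible heat pump needs only Ẇ_hp = Q̇_H/COP = 1.140 kW.
Saving = 9.900 − 1.140 = 8.760 kW.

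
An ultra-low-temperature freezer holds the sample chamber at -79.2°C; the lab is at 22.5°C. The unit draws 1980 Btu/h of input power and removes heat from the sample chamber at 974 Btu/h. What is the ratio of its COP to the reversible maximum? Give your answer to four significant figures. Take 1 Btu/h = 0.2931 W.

0.2579

COP_actual = Q̇_C/Ẇ = 974.0/1980 = 0.4919.
In absolute terms T_C = 193.95 K and T_H = 295.65 K, so ΔT = 101.7 K.
COP_Carnot = T_C/ΔT = 193.95/101.7 = 1.907.
η_II = COP_actual/COP_Carnot = 0.4919/1.907 = 0.2579.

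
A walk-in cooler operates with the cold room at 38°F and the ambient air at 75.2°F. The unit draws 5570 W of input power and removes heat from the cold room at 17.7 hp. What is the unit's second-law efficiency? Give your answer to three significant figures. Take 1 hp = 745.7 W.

0.177

Converting, Q̇_C = 17.70 hp = 13200 W, so COP_actual = Q̇_C/Ẇ = 13200/5570 = 2.370.
In absolute terms T_C = 276.48 K and T_H = 297.15 K, so ΔT = 20.67 K.
COP_Carnot = T_C/ΔT = 276.48/20.67 = 13.38.
η_II = COP_actual/COP_Carnot = 2.370/13.38 = 0.1771.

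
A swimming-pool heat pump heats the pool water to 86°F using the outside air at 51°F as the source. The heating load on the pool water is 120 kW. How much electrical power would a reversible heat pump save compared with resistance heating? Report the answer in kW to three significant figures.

112 kW

In absolute terms T_C = 283.71 K and T_H = 303.15 K, so ΔT = 19.44 K.
COP_Carnot = T_H/ΔT = 303.15/19.44 = 15.59.
Resistance heating needs Ẇ_res = Q̇_H = 120.0 kW; the reversible heat pump needs only Ẇ_hp = Q̇_H/COP = 7.697 kW.
Saving = 120.0 − 7.697 = 112.3 kW.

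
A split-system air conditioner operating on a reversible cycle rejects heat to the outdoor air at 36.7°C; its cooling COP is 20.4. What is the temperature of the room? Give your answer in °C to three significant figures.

For a Carnot refrigerator COP_R = T_C/(T_H − T_C), so T_C = COP·T_H/(1 + COP).
With T_H = 309.85 K, T_C = 20.4 × 309.85/21.40 = 295.37 K.
Converting, 295.37 K = 22.22°C.

22.2 °C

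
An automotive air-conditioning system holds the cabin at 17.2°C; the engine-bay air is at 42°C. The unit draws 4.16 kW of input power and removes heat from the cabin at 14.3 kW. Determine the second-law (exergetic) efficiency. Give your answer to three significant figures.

COP_actual = Q̇_C/Ẇ = 14.30/4.160 = 3.438.
In absolute terms T_C = 290.35 K and T_H = 315.15 K, so ΔT = 24.80 K.
COP_Carnot = T_C/ΔT = 290.35/24.80 = 11.71.
η_II = COP_actual/COP_Carnot = 3.438/11.71 = 0.2936.

0.294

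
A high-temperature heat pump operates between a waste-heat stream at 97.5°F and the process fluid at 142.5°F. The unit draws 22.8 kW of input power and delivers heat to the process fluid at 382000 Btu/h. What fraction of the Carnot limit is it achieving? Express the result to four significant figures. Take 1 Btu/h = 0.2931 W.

0.3670

Converting, Q̇_H = 382000 Btu/h = 112.0 kW, so COP_actual = Q̇_H/Ẇ = 112.0/22.80 = 4.911.
In absolute terms T_C = 309.54 K and T_H = 334.54 K, so ΔT = 25.00 K.
COP_Carnot = T_H/ΔT = 334.54/25.00 = 13.38.
η_II = COP_actual/COP_Carnot = 4.911/13.38 = 0.3670.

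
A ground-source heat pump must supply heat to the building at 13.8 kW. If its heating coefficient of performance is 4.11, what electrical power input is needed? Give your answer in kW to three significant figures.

Ẇ = Q̇_H/COP_HP = 13.80/4.11 = 3.358 kW.

3.36 kW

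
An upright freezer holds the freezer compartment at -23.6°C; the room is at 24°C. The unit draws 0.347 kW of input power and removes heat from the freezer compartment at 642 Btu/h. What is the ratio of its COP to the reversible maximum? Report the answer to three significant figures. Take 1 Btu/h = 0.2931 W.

0.103

Converting, Q̇_C = 642.0 Btu/h = 0.1882 kW, so COP_actual = Q̇_C/Ẇ = 0.1882/0.3470 = 0.5423.
In absolute terms T_C = 249.55 K and T_H = 297.15 K, so ΔT = 47.60 K.
COP_Carnot = T_C/ΔT = 249.55/47.60 = 5.243.
η_II = COP_actual/COP_Carnot = 0.5423/5.243 = 0.1034.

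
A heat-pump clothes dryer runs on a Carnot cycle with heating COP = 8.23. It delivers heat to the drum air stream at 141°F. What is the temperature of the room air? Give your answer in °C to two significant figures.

COP_HP = T_H/(T_H − T_C) gives T_H − T_C = T_H/COP.
With T_H = 333.71 K, T_C = 333.71 × (1 − 1/8.23) = 293.16 K.
Converting, 293.16 K = 20.01°C.

20 °C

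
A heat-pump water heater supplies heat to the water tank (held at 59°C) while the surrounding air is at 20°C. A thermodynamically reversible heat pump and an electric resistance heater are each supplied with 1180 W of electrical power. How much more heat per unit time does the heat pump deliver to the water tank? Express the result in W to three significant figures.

In absolute terms T_C = 293.15 K and T_H = 332.15 K, so ΔT = 39.00 K.
COP_Carnot = T_H/ΔT = 332.15/39.00 = 8.517.
The heat pump delivers Q̇_H = COP × Ẇ = 10050 W; the resistance heater delivers Ẇ = 1180 W.
Extra = (COP − 1)·Ẇ = 8870 W.

8870 W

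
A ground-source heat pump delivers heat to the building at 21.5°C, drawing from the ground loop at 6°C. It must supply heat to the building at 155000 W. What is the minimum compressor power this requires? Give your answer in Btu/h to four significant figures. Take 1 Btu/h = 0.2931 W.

In absolute terms T_C = 279.15 K and T_H = 294.65 K, so ΔT = 15.50 K.
COP_Carnot = T_H/ΔT = 294.65/15.50 = 19.01.
Ẇ_min = Q̇/COP_Carnot = 155000/19.01 = 8154 W = 27820 Btu/h.

27820 Btu/h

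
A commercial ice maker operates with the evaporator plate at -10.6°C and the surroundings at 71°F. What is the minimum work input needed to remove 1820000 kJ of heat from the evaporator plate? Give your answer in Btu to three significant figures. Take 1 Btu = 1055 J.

In absolute terms T_C = 262.55 K and T_H = 294.82 K, so ΔT = 32.27 K.
The reversible limit is COP_R = T_C/ΔT = 8.137, so W_min = Q_C/COP = Q_C·ΔT/T_C.
W_min = 1820000 × 32.27/262.55 = 223700 kJ = 212000 Btu.

212000 Btu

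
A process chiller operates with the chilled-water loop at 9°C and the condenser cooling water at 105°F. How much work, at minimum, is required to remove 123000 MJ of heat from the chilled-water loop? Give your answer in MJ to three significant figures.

In absolute terms T_C = 282.15 K and T_H = 313.71 K, so ΔT = 31.56 K.
The reversible limit is COP_R = T_C/ΔT = 8.941, so W_min = Q_C/COP = Q_C·ΔT/T_C.
W_min = 123000 × 31.56/282.15 = 13760 MJ.

13800 MJ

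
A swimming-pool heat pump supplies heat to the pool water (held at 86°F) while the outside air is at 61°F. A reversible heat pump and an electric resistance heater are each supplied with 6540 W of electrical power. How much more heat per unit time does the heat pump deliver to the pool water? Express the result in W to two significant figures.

140000 W

In absolute terms T_C = 289.26 K and T_H = 303.15 K, so ΔT = 13.89 K.
COP_Carnot = T_H/ΔT = 303.15/13.89 = 21.83.
The heat pump delivers Q̇_H = COP × Ẇ = 142700 W; the resistance heater delivers Ẇ = 6540 W.
Extra = (COP − 1)·Ẇ = 136200 W.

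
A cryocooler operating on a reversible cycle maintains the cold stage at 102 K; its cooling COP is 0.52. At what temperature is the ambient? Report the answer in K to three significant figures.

COP_R = T_C/(T_H − T_C) gives T_H − T_C = T_C/COP.
With T_C = 102.00 K, T_H = 102.00 × (1 + 1/0.52) = 298.15 K.

298 K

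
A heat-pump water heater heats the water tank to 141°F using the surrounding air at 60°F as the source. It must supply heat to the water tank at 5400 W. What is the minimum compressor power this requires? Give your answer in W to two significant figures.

In absolute terms T_C = 288.71 K and T_H = 333.71 K, so ΔT = 45.00 K.
COP_Carnot = T_H/ΔT = 333.71/45.00 = 7.416.
Ẇ_min = Q̇/COP_Carnot = 5400/7.416 = 728.2 W.

730 W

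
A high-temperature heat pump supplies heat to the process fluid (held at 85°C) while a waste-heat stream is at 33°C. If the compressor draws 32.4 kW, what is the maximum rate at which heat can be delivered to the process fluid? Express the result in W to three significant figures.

In absolute terms T_C = 306.15 K and T_H = 358.15 K, so ΔT = 52.00 K.
COP_Carnot = T_H/ΔT = 358.15/52.00 = 6.888.
Q̇_max = COP_Carnot × Ẇ = 6.888 × 32.40 kW = 223.2 kW = 223200 W.

223000 W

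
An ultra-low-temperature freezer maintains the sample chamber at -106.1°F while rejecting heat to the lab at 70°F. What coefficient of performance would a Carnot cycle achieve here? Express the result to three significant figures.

In absolute terms T_C = 196.43 K and T_H = 294.26 K, so ΔT = 97.83 K.
For a reversible cycle, COP_Carnot = T_C/ΔT = 196.43/97.83 = 2.008.

2.01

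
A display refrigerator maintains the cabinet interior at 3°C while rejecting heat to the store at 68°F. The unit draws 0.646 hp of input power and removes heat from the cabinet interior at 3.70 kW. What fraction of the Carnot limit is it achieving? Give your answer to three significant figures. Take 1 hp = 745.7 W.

Converting, Q̇_C = 3.700 kW = 4.962 hp, so COP_actual = Q̇_C/Ẇ = 4.962/0.6460 = 7.681.
In absolute terms T_C = 276.15 K and T_H = 293.15 K, so ΔT = 17.00 K.
COP_Carnot = T_C/ΔT = 276.15/17.00 = 16.24.
η_II = COP_actual/COP_Carnot = 7.681/16.24 = 0.4728.

0.473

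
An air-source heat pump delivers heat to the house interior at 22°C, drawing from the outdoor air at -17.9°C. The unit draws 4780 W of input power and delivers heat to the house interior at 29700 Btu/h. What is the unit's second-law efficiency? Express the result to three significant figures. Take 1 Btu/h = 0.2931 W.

0.246

Converting, Q̇_H = 29700 Btu/h = 8705 W, so COP_actual = Q̇_H/Ẇ = 8705/4780 = 1.821.
In absolute terms T_C = 255.25 K and T_H = 295.15 K, so ΔT = 39.90 K.
COP_Carnot = T_H/ΔT = 295.15/39.90 = 7.397.
η_II = COP_actual/COP_Carnot = 1.821/7.397 = 0.2462.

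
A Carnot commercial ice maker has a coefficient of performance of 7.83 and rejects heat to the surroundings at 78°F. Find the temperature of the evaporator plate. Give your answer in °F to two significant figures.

For a Carnot refrigerator COP_R = T_C/(T_H − T_C), so T_C = COP·T_H/(1 + COP).
With T_H = 298.71 K, T_C = 7.83 × 298.71/8.830 = 264.88 K.
Converting, 264.88 K = 17.11°F.

17 °F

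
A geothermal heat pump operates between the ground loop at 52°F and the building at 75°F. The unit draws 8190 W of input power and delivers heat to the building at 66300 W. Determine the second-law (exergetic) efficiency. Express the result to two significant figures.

COP_actual = Q̇_H/Ẇ = 66300/8190 = 8.095.
In absolute terms T_C = 284.26 K and T_H = 297.04 K, so ΔT = 12.78 K.
COP_Carnot = T_H/ΔT = 297.04/12.78 = 23.25.
η_II = COP_actual/COP_Carnot = 8.095/23.25 = 0.3482.

0.35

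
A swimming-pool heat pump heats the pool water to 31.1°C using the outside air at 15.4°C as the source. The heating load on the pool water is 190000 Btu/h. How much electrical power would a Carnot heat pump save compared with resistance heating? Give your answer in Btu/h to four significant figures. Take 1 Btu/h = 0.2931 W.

In absolute terms T_C = 288.55 K and T_H = 304.25 K, so ΔT = 15.70 K.
COP_Carnot = T_H/ΔT = 304.25/15.70 = 19.38.
Resistance heating needs Ẇ_res = Q̇_H = 190000 Btu/h; the reversible heat pump needs only Ẇ_hp = Q̇_H/COP = 9804 Btu/h.
Saving = 190000 − 9804 = 180200 Btu/h.

180200 Btu/h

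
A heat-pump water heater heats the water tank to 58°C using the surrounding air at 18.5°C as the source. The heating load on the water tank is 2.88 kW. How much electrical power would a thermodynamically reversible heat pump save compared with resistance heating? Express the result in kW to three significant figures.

2.54 kW

In absolute terms T_C = 291.65 K and T_H = 331.15 K, so ΔT = 39.50 K.
COP_Carnot = T_H/ΔT = 331.15/39.50 = 8.384.
Resistance heating needs Ẇ_res = Q̇_H = 2.880 kW; the reversible heat pump needs only Ẇ_hp = Q̇_H/COP = 0.3435 kW.
Saving = 2.880 − 0.3435 = 2.536 kW.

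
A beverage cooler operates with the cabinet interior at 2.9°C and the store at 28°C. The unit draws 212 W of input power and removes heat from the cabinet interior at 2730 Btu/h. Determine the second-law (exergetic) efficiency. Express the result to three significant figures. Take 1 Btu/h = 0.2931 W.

Converting, Q̇_C = 2730 Btu/h = 800.2 W, so COP_actual = Q̇_C/Ẇ = 800.2/212.0 = 3.774.
In absolute terms T_C = 276.05 K and T_H = 301.15 K, so ΔT = 25.10 K.
COP_Carnot = T_C/ΔT = 276.05/25.10 = 11.00.
η_II = COP_actual/COP_Carnot = 3.774/11.00 = 0.3432.

0.343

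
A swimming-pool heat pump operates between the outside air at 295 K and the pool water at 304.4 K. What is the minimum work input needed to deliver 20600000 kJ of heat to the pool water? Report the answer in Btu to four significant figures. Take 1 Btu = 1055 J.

603000 Btu

The reservoir spacing is ΔT = 304.4 − 295 = 9.400 K.
The reversible limit is COP_HP = T_H/ΔT = 32.38, so W_min = Q_H/COP = Q_H·ΔT/T_H.
W_min = 20600000 × 9.400/304.40 = 636100 kJ = 603000 Btu.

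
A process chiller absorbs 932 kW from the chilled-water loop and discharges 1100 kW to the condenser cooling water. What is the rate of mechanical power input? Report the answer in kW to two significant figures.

170 kW

For a cyclic device the first law requires Q̇_H = Q̇_C + Ẇ.
Ẇ = Q̇_H − Q̇_C = 168.0 kW.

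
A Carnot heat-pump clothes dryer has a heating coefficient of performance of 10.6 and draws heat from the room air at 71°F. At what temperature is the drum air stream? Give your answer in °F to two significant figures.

COP_HP = T_H/(T_H − T_C) rearranges to T_H = COP·T_C/(COP − 1).
With T_C = 294.82 K, T_H = 10.6 × 294.82/9.600 = 325.53 K.
Converting, 325.53 K = 126.28°F.

130 °F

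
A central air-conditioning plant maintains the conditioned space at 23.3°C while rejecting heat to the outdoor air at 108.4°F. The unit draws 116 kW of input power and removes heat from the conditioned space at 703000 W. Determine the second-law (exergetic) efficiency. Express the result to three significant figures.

Converting, Q̇_C = 703000 W = 703.0 kW, so COP_actual = Q̇_C/Ẇ = 703.0/116.0 = 6.060.
In absolute terms T_C = 296.45 K and T_H = 315.59 K, so ΔT = 19.14 K.
COP_Carnot = T_C/ΔT = 296.45/19.14 = 15.48.
η_II = COP_actual/COP_Carnot = 6.060/15.48 = 0.3914.

0.391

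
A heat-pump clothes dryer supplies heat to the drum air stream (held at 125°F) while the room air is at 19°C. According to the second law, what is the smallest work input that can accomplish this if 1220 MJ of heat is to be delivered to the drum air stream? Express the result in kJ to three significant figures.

123000 kJ

In absolute terms T_C = 292.15 K and T_H = 324.82 K, so ΔT = 32.67 K.
The reversible limit is COP_HP = T_H/ΔT = 9.943, so W_min = Q_H/COP = Q_H·ΔT/T_H.
W_min = 1220 × 32.67/324.82 = 122.7 MJ = 122700 kJ.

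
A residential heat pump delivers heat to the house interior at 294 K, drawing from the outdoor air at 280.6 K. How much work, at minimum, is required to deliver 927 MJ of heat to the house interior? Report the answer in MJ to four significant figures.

42.25 MJ

The reservoir spacing is ΔT = 294 − 280.6 = 13.40 K.
The reversible limit is COP_HP = T_H/ΔT = 21.94, so W_min = Q_H/COP = Q_H·ΔT/T_H.
W_min = 927.0 × 13.40/294.00 = 42.25 MJ.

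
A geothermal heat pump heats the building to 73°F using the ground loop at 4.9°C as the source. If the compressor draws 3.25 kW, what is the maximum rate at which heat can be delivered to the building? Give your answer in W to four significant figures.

In absolute terms T_C = 278.05 K and T_H = 295.93 K, so ΔT = 17.88 K.
COP_Carnot = T_H/ΔT = 295.93/17.88 = 16.55.
Q̇_max = COP_Carnot × Ẇ = 16.55 × 3.250 kW = 53.80 kW = 53800 W.

53800 W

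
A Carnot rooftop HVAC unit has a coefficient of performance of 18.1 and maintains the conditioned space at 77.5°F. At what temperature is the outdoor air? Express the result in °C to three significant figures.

41.8 °C

COP_R = T_C/(T_H − T_C) gives T_H − T_C = T_C/COP.
With T_C = 298.43 K, T_H = 298.43 × (1 + 1/18.1) = 314.92 K.
Converting, 314.92 K = 41.77°C.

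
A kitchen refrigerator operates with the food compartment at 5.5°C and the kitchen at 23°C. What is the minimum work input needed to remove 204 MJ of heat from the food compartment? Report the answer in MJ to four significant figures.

12.81 MJ

In absolute terms T_C = 278.65 K and T_H = 296.15 K, so ΔT = 17.50 K.
The reversible limit is COP_R = T_C/ΔT = 15.92, so W_min = Q_C/COP = Q_C·ΔT/T_C.
W_min = 204.0 × 17.50/278.65 = 12.81 MJ.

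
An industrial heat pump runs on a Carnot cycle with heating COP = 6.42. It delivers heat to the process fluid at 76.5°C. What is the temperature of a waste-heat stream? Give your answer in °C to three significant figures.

22.0 °C

COP_HP = T_H/(T_H − T_C) gives T_H − T_C = T_H/COP.
With T_H = 349.65 K, T_C = 349.65 × (1 − 1/6.42) = 295.19 K.
Converting, 295.19 K = 22.04°C.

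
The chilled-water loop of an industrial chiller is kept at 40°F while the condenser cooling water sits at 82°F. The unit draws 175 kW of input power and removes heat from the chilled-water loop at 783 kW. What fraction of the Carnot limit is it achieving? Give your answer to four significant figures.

0.3761

COP_actual = Q̇_C/Ẇ = 783.0/175.0 = 4.474.
In absolute terms T_C = 277.59 K and T_H = 300.93 K, so ΔT = 23.33 K.
COP_Carnot = T_C/ΔT = 277.59/23.33 = 11.90.
η_II = COP_actual/COP_Carnot = 4.474/11.90 = 0.3761.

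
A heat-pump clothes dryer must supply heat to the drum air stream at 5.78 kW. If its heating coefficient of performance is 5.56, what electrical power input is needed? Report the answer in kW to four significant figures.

1.040 kW

Ẇ = Q̇_H/COP_HP = 5.780/5.56 = 1.040 kW.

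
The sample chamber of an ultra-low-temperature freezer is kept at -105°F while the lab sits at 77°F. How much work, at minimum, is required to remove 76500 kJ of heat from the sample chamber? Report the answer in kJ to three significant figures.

39300 kJ

In absolute terms T_C = 197.04 K and T_H = 298.15 K, so ΔT = 101.1 K.
The reversible limit is COP_R = T_C/ΔT = 1.949, so W_min = Q_C/COP = Q_C·ΔT/T_C.
W_min = 76500 × 101.1/197.04 = 39260 kJ.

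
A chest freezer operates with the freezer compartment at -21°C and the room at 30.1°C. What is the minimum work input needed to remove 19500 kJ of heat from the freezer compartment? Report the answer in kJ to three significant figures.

In absolute terms T_C = 252.15 K and T_H = 303.25 K, so ΔT = 51.10 K.
The reversible limit is COP_R = T_C/ΔT = 4.934, so W_min = Q_C/COP = Q_C·ΔT/T_C.
W_min = 19500 × 51.10/252.15 = 3952 kJ.

3950 kJ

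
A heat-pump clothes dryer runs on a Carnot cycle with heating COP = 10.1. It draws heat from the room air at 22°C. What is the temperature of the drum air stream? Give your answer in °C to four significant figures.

COP_HP = T_H/(T_H − T_C) rearranges to T_H = COP·T_C/(COP − 1).
With T_C = 295.15 K, T_H = 10.1 × 295.15/9.100 = 327.58 K.
Converting, 327.58 K = 54.43°C.

54.43 °C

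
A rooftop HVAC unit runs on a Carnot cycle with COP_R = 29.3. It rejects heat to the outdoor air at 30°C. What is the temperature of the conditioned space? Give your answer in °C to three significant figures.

For a Carnot refrigerator COP_R = T_C/(T_H − T_C), so T_C = COP·T_H/(1 + COP).
With T_H = 303.15 K, T_C = 29.3 × 303.15/30.30 = 293.15 K.
Converting, 293.15 K = 20.00°C.

20.0 °C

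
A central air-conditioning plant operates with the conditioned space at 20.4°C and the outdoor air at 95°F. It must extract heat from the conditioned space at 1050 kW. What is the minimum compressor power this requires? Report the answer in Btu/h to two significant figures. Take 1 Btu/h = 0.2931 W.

In absolute terms T_C = 293.55 K and T_H = 308.15 K, so ΔT = 14.60 K.
COP_Carnot = T_C/ΔT = 293.55/14.60 = 20.11.
Ẇ_min = Q̇/COP_Carnot = 1050/20.11 = 52.22 kW = 178200 Btu/h.

180000 Btu/h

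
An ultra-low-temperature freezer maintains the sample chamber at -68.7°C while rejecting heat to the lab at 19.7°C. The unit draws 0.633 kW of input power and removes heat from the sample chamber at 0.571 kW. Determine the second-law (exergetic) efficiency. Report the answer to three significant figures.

0.390

COP_actual = Q̇_C/Ẇ = 0.5710/0.6330 = 0.9021.
In absolute terms T_C = 204.45 K and T_H = 292.85 K, so ΔT = 88.40 K.
COP_Carnot = T_C/ΔT = 204.45/88.40 = 2.313.
η_II = COP_actual/COP_Carnot = 0.9021/2.313 = 0.3900.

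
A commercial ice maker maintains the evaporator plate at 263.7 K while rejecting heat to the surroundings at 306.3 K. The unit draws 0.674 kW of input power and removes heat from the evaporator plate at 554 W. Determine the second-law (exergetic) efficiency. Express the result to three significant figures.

Converting, Q̇_C = 554.0 W = 0.5540 kW, so COP_actual = Q̇_C/Ẇ = 0.5540/0.6740 = 0.8220.
The reservoir spacing is ΔT = 306.3 − 263.7 = 42.60 K.
COP_Carnot = T_C/ΔT = 263.70/42.60 = 6.190.
η_II = COP_actual/COP_Carnot = 0.8220/6.190 = 0.1328.

0.133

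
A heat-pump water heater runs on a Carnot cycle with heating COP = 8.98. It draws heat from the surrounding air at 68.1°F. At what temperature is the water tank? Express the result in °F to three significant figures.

COP_HP = T_H/(T_H − T_C) rearranges to T_H = COP·T_C/(COP − 1).
With T_C = 293.21 K, T_H = 8.98 × 293.21/7.980 = 329.95 K.
Converting, 329.95 K = 134.24°F.

134 °F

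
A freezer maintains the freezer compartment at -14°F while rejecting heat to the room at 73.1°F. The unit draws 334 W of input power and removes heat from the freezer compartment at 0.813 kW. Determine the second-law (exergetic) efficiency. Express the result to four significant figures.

Converting, Q̇_C = 0.8130 kW = 813.0 W, so COP_actual = Q̇_C/Ẇ = 813.0/334.0 = 2.434.
In absolute terms T_C = 247.59 K and T_H = 295.98 K, so ΔT = 48.39 K.
COP_Carnot = T_C/ΔT = 247.59/48.39 = 5.117.
η_II = COP_actual/COP_Carnot = 2.434/5.117 = 0.4757.

0.4757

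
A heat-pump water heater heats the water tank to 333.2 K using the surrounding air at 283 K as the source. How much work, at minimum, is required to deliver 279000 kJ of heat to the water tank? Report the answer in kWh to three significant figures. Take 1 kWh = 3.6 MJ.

The reservoir spacing is ΔT = 333.2 − 283 = 50.20 K.
The reversible limit is COP_HP = T_H/ΔT = 6.637, so W_min = Q_H/COP = Q_H·ΔT/T_H.
W_min = 279000 × 50.20/333.20 = 42030 kJ = 11.68 kWh.

11.7 kWh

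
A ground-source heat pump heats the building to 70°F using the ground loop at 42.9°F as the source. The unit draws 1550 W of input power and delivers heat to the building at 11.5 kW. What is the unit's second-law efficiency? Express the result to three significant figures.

0.380

Converting, Q̇_H = 11.50 kW = 11500 W, so COP_actual = Q̇_H/Ẇ = 11500/1550 = 7.419.
In absolute terms T_C = 279.21 K and T_H = 294.26 K, so ΔT = 15.06 K.
COP_Carnot = T_H/ΔT = 294.26/15.06 = 19.55.
η_II = COP_actual/COP_Carnot = 7.419/19.55 = 0.3796.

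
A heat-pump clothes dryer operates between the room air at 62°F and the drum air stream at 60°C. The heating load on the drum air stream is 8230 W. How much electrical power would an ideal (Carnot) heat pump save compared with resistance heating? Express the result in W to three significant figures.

In absolute terms T_C = 289.82 K and T_H = 333.15 K, so ΔT = 43.33 K.
COP_Carnot = T_H/ΔT = 333.15/43.33 = 7.688.
Resistance heating needs Ẇ_res = Q̇_H = 8230 W; the reversible heat pump needs only Ẇ_hp = Q̇_H/COP = 1070 W.
Saving = 8230 − 1070 = 7160 W.

7160 W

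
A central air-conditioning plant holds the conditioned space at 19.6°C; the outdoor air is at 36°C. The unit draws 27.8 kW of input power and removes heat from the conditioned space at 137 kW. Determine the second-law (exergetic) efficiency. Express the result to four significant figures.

0.2761

COP_actual = Q̇_C/Ẇ = 137.0/27.80 = 4.928.
In absolute terms T_C = 292.75 K and T_H = 309.15 K, so ΔT = 16.40 K.
COP_Carnot = T_C/ΔT = 292.75/16.40 = 17.85.
η_II = COP_actual/COP_Carnot = 4.928/17.85 = 0.2761.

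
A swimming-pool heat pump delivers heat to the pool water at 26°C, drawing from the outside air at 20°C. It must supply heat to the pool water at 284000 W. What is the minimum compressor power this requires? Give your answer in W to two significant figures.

5700 W

In absolute terms T_C = 293.15 K and T_H = 299.15 K, so ΔT = 6.000 K.
COP_Carnot = T_H/ΔT = 299.15/6.000 = 49.86.
Ẇ_min = Q̇/COP_Carnot = 284000/49.86 = 5696 W.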